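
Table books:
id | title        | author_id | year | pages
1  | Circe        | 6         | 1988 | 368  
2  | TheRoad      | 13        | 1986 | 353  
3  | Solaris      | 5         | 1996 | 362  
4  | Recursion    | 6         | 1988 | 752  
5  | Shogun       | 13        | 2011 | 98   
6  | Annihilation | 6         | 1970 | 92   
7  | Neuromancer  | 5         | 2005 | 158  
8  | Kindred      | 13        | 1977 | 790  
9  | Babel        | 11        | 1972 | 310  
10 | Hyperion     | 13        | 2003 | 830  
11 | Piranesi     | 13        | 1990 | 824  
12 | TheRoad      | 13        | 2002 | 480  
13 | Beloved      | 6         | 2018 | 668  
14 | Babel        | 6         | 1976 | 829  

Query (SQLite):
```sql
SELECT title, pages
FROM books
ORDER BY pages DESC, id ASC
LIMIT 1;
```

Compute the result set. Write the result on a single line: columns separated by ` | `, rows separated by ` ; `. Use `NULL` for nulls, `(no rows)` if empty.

Hyperion | 830

Sort by pages desc, tiebreak id asc: (830, id=10), (829, id=14), (824, id=11), (790, id=8) …. Take first 1.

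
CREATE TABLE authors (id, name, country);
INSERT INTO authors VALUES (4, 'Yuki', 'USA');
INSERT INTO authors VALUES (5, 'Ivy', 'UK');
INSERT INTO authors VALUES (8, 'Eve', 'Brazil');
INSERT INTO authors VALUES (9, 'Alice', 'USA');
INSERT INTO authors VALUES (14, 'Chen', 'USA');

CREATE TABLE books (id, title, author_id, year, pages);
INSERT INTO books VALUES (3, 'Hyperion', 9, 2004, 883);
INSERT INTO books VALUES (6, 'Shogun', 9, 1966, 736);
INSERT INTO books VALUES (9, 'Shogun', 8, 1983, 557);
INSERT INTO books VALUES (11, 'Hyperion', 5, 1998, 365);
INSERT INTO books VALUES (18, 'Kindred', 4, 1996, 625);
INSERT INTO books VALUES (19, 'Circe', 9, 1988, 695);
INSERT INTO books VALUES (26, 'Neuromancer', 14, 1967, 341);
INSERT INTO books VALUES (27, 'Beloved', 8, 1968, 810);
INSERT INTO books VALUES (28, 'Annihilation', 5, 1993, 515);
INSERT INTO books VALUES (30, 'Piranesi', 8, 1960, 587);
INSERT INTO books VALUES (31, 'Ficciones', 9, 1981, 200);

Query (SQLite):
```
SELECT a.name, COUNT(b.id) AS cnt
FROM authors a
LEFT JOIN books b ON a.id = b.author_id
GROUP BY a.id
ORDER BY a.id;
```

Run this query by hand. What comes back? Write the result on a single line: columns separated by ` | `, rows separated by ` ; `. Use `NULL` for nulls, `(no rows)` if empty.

Yuki | 1 ; Ivy | 2 ; Eve | 3 ; Alice | 4 ; Chen | 1

LEFT JOIN keeps every authors row; unmatched ones get NULL for books columns.
Group by authors.id and compute COUNT(b.id). COUNT(col) of an all-NULL group is 0.
  4: ids {18} → COUNT(b.id)=1
  5: ids {11, 28} → COUNT(b.id)=2
  8: ids {9, 27, 30} → COUNT(b.id)=3
  9: ids {3, 6, 19, 31} → COUNT(b.id)=4
  14: ids {26} → COUNT(b.id)=1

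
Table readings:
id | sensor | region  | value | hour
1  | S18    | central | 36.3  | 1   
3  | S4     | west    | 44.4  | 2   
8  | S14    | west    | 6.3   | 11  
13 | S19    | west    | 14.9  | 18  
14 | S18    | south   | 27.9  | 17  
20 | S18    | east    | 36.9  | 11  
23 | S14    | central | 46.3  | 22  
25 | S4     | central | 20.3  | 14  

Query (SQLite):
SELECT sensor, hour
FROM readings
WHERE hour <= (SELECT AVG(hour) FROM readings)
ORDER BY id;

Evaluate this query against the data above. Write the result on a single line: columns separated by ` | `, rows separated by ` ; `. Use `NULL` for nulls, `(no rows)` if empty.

Scalar subquery: AVG(hour) over all readings rows = 12.0.
Keep rows where hour <= that value.

S18 | 1 ; S4 | 2 ; S14 | 11 ; S18 | 11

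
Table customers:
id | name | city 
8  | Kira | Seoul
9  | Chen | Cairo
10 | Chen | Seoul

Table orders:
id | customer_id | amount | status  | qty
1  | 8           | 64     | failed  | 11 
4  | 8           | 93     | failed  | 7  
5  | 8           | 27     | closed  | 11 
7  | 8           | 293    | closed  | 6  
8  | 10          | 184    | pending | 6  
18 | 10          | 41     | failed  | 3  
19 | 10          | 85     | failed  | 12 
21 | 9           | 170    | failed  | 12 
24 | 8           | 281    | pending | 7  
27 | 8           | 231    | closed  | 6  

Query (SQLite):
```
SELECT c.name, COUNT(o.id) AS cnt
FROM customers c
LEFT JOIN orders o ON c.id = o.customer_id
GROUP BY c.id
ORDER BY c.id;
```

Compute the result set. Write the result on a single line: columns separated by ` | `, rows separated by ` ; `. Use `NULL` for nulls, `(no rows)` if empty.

LEFT JOIN keeps every customers row; unmatched ones get NULL for orders columns.
Group by customers.id and compute COUNT(o.id). COUNT(col) of an all-NULL group is 0.
  8: ids {1, 4, 5, 7, 24, 27} → COUNT(o.id)=6
  9: ids {21} → COUNT(o.id)=1
  10: ids {8, 18, 19} → COUNT(o.id)=3

Kira | 6 ; Chen | 1 ; Chen | 3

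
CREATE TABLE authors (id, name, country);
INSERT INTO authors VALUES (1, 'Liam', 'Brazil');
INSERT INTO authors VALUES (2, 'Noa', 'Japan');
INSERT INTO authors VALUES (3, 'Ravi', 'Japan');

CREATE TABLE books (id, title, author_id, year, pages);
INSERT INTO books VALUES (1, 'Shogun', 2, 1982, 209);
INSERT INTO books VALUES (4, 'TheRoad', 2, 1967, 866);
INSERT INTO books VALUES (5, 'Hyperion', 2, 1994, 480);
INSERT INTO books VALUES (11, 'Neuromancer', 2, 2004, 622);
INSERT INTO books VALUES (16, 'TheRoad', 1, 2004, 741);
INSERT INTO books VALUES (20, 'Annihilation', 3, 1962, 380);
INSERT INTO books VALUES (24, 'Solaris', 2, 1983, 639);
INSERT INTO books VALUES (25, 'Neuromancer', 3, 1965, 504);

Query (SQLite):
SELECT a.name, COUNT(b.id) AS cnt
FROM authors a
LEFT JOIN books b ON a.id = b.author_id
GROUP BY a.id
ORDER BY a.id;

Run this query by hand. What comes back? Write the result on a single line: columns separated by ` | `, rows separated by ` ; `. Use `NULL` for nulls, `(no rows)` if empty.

Liam | 1 ; Noa | 5 ; Ravi | 2

LEFT JOIN keeps every authors row; unmatched ones get NULL for books columns.
Group by authors.id and compute COUNT(b.id). COUNT(col) of an all-NULL group is 0.
  1: ids {16} → COUNT(b.id)=1
  2: ids {1, 4, 5, 11, 24} → COUNT(b.id)=5
  3: ids {20, 25} → COUNT(b.id)=2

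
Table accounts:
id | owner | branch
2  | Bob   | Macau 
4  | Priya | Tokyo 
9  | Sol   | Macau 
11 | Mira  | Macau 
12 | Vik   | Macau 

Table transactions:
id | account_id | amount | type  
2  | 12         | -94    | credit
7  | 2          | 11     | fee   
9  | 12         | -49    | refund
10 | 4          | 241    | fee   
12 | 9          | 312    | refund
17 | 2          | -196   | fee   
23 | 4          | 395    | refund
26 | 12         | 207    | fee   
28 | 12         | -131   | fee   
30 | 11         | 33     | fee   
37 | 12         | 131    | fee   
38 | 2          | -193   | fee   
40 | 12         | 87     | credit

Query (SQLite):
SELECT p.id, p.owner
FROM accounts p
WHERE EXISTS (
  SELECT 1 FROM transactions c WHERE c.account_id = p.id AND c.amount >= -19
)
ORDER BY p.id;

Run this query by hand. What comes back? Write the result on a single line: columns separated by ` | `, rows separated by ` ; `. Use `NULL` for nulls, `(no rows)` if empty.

2 | Bob ; 4 | Priya ; 9 | Sol ; 11 | Mira ; 12 | Vik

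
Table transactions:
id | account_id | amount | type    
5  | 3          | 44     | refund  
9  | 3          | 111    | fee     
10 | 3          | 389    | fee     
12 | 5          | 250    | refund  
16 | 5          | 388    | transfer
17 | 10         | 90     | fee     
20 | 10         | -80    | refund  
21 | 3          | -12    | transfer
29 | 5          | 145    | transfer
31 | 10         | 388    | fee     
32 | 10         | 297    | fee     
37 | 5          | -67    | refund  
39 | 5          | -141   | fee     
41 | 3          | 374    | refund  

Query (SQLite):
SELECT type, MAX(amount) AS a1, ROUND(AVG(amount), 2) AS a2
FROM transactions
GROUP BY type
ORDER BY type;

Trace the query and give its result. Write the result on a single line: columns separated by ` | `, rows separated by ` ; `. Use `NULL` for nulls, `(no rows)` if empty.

Group transactions by type.
Per group compute: MAX(amount), ROUND(AVG(amount), 2).
  fee: ids {9, 10, 17, 31, 32, 39} → MAX(amount)=389, ROUND(AVG(amount), 2)=189
  refund: ids {5, 12, 20, 37, 41} → MAX(amount)=374, ROUND(AVG(amount), 2)=104.2
  transfer: ids {16, 21, 29} → MAX(amount)=388, ROUND(AVG(amount), 2)=173.67

fee | 389 | 189 ; refund | 374 | 104.2 ; transfer | 388 | 173.67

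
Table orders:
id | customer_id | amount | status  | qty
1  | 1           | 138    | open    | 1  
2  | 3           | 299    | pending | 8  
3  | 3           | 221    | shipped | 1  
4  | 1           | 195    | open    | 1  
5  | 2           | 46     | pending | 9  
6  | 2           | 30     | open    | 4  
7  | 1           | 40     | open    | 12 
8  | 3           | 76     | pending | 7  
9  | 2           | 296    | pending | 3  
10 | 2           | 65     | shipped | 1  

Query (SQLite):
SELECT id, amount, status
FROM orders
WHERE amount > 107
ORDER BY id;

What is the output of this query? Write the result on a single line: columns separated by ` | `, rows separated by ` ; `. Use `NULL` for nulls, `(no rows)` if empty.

amount > 107: ids {1, 2, 3, 4, 9}

1 | 138 | open ; 2 | 299 | pending ; 3 | 221 | shipped ; 4 | 195 | open ; 9 | 296 | pending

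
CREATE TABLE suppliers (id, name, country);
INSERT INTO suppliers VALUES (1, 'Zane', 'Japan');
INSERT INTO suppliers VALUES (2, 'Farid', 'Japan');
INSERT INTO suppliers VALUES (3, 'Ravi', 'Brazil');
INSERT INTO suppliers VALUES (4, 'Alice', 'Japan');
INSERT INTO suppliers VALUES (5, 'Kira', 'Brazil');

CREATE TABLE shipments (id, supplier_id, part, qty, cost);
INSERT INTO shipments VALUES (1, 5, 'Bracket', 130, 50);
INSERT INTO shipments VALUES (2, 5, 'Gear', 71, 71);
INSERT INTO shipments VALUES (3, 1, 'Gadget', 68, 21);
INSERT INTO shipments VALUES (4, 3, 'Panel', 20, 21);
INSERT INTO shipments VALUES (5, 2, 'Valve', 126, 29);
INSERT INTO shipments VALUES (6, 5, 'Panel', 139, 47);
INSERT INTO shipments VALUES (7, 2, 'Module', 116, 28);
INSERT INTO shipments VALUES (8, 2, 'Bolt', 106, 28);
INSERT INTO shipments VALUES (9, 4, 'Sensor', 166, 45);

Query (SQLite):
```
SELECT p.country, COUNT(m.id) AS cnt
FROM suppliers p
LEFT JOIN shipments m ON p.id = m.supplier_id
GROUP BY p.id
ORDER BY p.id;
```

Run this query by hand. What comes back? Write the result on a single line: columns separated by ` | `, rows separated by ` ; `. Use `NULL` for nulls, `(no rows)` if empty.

LEFT JOIN keeps every suppliers row; unmatched ones get NULL for shipments columns.
Group by suppliers.id and compute COUNT(m.id). COUNT(col) of an all-NULL group is 0.
  1: ids {3} → COUNT(m.id)=1
  2: ids {5, 7, 8} → COUNT(m.id)=3
  3: ids {4} → COUNT(m.id)=1
  4: ids {9} → COUNT(m.id)=1
  5: ids {1, 2, 6} → COUNT(m.id)=3

Japan | 1 ; Japan | 3 ; Brazil | 1 ; Japan | 1 ; Brazil | 3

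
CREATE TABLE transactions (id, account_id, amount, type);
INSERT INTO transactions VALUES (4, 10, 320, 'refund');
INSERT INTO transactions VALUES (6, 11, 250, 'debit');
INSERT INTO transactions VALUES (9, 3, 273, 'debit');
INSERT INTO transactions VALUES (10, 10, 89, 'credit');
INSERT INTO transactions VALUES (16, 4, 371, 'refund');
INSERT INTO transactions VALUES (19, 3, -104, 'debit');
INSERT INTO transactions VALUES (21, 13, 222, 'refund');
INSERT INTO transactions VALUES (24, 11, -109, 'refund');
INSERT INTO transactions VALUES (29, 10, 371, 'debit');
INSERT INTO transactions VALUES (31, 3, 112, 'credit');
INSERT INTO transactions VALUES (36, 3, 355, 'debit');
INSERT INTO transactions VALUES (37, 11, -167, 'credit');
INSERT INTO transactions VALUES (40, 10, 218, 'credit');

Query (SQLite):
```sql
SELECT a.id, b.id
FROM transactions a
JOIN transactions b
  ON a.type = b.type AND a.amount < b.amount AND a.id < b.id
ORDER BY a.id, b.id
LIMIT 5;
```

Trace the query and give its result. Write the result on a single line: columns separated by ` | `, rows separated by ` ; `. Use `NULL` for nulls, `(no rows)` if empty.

4 | 16 ; 6 | 9 ; 6 | 29 ; 6 | 36 ; 9 | 29

Pairs (a,b) with same type, a.amount < b.amount, a.id < b.id.
type groups: credit:{10,31,37,40} debit:{6,9,19,29,36} refund:{4,16,21,24}
Ordered by (a.id, b.id); first 5.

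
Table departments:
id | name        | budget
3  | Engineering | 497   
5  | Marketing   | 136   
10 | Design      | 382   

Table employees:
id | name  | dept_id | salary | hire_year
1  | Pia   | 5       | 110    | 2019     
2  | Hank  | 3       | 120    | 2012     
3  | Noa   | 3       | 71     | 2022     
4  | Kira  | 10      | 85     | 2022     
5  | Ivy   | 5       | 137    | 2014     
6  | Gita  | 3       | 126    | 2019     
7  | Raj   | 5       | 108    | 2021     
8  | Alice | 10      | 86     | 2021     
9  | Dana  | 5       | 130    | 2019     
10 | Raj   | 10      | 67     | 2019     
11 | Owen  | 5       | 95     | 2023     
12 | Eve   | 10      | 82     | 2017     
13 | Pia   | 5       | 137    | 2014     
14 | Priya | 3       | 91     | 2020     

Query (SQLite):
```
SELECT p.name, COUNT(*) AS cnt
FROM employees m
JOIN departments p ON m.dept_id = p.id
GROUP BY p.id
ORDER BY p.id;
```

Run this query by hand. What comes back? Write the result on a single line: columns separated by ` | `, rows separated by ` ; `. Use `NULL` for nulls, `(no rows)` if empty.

Join each employees row to its departments via dept_id.
Group joined rows by departments.id; compute COUNT(*) per group.
  3: ids {2, 3, 6, 14} → COUNT(*)=4
  5: ids {1, 5, 7, 9, 11, 13} → COUNT(*)=6
  10: ids {4, 8, 10, 12} → COUNT(*)=4

Engineering | 4 ; Marketing | 6 ; Design | 4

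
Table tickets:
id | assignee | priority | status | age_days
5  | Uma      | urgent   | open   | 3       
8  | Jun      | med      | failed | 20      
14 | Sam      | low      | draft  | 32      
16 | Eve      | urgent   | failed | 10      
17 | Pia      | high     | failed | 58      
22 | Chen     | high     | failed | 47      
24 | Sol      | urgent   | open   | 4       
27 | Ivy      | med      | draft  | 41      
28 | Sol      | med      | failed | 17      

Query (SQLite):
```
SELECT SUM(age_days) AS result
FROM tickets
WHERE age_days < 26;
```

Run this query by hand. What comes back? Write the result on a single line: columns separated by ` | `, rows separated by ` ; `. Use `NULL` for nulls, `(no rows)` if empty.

54

Rows where age_days < 26 → age_days values: [3, 20, 10, 4, 17].
SUM of non-NULL values = 54.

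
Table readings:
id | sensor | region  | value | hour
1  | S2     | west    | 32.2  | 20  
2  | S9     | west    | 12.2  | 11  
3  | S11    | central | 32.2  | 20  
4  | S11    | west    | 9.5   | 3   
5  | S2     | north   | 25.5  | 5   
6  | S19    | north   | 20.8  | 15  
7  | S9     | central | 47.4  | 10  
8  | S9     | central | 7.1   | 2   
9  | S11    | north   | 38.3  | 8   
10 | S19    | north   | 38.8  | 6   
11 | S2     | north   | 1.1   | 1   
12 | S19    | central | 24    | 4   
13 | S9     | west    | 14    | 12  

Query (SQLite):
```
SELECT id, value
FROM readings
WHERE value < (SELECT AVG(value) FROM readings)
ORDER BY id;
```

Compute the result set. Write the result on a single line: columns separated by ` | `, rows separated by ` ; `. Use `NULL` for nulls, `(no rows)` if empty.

Scalar subquery: AVG(value) over all readings rows = 23.315385 (≈; comparison uses full precision).
Keep rows where value < that value.

2 | 12.2 ; 4 | 9.5 ; 6 | 20.8 ; 8 | 7.1 ; 11 | 1.1 ; 13 | 14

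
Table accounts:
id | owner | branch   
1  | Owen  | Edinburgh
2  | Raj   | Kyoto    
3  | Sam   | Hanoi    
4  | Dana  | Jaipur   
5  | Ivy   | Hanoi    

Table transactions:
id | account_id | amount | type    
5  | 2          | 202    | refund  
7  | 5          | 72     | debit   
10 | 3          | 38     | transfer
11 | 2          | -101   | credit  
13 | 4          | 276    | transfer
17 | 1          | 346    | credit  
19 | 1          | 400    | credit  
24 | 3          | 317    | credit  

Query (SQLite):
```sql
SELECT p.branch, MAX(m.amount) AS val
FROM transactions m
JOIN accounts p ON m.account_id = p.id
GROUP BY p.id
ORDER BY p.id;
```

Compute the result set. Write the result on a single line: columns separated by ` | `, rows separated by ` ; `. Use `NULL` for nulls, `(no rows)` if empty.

Edinburgh | 400 ; Kyoto | 202 ; Hanoi | 317 ; Jaipur | 276 ; Hanoi | 72

Join each transactions row to its accounts via account_id.
Group joined rows by accounts.id; compute MAX(m.amount) per group.
  1: ids {17, 19} → MAX(m.amount)=400
  2: ids {5, 11} → MAX(m.amount)=202
  3: ids {10, 24} → MAX(m.amount)=317
  4: ids {13} → MAX(m.amount)=276
  5: ids {7} → MAX(m.amount)=72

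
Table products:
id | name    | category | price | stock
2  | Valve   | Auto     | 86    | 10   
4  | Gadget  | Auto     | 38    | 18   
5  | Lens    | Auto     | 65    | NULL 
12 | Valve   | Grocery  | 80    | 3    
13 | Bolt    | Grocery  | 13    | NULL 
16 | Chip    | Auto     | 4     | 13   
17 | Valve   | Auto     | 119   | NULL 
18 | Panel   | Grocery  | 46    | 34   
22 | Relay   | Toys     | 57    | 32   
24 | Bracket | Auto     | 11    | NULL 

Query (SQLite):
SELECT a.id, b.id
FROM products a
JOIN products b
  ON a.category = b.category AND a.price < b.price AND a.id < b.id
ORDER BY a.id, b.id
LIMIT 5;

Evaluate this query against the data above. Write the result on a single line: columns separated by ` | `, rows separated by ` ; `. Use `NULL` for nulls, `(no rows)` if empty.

2 | 17 ; 4 | 5 ; 4 | 17 ; 5 | 17 ; 13 | 18

Pairs (a,b) with same category, a.price < b.price, a.id < b.id.
category groups: Auto:{2,4,5,16,17,24} Grocery:{12,13,18} Toys:{22}
Ordered by (a.id, b.id); first 5.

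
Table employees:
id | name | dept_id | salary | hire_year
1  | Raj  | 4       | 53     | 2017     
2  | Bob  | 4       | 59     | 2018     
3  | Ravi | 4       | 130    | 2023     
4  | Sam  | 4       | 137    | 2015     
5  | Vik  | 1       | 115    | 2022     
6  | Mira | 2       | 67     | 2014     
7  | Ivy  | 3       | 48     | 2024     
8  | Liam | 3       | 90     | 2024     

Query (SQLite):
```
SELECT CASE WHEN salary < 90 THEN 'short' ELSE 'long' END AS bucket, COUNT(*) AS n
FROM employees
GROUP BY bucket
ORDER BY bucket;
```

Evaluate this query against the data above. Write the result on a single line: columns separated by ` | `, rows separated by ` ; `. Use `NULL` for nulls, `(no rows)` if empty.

long | 4 ; short | 4

Bucket rows by salary < 90 → 'short' else 'long'; count each bucket.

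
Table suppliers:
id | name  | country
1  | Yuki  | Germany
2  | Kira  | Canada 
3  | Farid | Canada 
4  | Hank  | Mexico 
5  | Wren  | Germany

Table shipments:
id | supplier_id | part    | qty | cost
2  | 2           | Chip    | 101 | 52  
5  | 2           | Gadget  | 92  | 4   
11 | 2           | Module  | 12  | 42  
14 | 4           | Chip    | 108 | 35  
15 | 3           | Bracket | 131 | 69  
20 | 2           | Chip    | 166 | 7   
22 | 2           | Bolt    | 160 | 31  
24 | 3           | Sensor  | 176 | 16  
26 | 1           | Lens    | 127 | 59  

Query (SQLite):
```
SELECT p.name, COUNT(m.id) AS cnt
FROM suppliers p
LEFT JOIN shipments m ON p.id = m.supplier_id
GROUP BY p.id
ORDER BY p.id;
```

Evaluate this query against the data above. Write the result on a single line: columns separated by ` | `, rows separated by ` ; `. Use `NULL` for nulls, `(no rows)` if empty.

Yuki | 1 ; Kira | 5 ; Farid | 2 ; Hank | 1 ; Wren | 0

LEFT JOIN keeps every suppliers row; unmatched ones get NULL for shipments columns.
Group by suppliers.id and compute COUNT(m.id). COUNT(col) of an all-NULL group is 0.
  1: ids {26} → COUNT(m.id)=1
  2: ids {2, 5, 11, 20, 22} → COUNT(m.id)=5
  3: ids {15, 24} → COUNT(m.id)=2
  4: ids {14} → COUNT(m.id)=1
  5: ids {—} → COUNT(m.id)=0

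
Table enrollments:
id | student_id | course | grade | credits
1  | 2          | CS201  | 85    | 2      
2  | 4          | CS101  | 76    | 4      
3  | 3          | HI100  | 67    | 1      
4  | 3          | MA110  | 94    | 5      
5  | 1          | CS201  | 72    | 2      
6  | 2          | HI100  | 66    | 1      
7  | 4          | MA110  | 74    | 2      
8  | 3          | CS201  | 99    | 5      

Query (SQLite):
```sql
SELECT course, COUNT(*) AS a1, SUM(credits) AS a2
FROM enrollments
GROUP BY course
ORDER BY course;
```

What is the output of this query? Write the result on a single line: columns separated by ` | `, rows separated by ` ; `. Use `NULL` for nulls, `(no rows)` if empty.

CS101 | 1 | 4 ; CS201 | 3 | 9 ; HI100 | 2 | 2 ; MA110 | 2 | 7

Group enrollments by course.
Per group compute: COUNT(*), SUM(credits).
  CS101: ids {2} → COUNT(*)=1, SUM(credits)=4
  CS201: ids {1, 5, 8} → COUNT(*)=3, SUM(credits)=9
  HI100: ids {3, 6} → COUNT(*)=2, SUM(credits)=2
  MA110: ids {4, 7} → COUNT(*)=2, SUM(credits)=7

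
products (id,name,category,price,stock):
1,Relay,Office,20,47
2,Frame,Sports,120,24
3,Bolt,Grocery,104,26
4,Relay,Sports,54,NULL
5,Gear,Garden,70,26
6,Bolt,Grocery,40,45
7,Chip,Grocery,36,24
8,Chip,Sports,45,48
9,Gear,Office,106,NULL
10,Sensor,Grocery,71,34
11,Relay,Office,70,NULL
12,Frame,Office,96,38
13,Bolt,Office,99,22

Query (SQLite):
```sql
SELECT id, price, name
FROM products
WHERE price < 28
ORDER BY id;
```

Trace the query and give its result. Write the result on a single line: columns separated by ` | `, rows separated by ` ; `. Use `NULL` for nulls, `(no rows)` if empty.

price < 28: ids {1}

1 | 20 | Relay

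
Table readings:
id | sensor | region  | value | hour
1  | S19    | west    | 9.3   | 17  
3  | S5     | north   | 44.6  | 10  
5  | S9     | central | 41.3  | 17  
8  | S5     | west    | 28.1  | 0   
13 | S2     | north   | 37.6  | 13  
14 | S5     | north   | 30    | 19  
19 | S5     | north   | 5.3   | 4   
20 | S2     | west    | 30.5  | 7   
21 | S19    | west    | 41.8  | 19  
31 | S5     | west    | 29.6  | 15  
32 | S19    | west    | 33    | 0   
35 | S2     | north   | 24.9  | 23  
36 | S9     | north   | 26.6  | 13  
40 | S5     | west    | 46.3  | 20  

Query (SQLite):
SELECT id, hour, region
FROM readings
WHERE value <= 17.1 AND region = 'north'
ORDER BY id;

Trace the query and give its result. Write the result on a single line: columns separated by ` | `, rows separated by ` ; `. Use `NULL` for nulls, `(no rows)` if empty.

value <= 17.1: ids {1, 19}
region = 'north': ids {3, 13, 14, 19, 35, 36}
Combine with AND.

19 | 4 | north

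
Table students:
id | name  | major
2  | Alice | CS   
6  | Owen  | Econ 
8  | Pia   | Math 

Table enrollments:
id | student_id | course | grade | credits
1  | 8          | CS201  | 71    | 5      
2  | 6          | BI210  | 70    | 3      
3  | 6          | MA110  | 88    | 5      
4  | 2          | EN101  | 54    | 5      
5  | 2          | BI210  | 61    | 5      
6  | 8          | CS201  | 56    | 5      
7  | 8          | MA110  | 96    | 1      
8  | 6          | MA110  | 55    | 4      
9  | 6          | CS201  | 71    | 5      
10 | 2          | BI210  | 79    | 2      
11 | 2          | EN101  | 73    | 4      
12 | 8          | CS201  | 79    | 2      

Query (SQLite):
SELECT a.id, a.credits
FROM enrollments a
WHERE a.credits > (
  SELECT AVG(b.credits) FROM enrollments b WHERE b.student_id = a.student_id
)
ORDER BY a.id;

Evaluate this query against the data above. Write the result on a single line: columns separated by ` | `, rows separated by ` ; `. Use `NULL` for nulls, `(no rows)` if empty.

1 | 5 ; 3 | 5 ; 4 | 5 ; 5 | 5 ; 6 | 5 ; 9 | 5

For each enrollments row a, compute AVG(credits) over rows sharing a.student_id.
Keep row a if a.credits > that per-group AVG.
  student_id=2: AVG(credits) = 4.0
  student_id=6: AVG(credits) = 4.25
  student_id=8: AVG(credits) = 3.25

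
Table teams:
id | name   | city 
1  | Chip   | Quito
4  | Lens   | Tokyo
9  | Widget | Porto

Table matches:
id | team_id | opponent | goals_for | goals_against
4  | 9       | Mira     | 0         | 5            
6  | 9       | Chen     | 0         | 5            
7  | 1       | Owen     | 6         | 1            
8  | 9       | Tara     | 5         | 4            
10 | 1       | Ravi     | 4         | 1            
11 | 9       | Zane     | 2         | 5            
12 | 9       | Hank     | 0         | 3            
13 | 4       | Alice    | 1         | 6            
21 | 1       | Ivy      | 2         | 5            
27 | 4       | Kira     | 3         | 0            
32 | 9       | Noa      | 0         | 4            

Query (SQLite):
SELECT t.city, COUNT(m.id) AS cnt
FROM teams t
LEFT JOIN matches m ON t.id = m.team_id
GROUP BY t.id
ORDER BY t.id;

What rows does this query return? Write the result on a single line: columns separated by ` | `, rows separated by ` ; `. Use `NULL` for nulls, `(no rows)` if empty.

Quito | 3 ; Tokyo | 2 ; Porto | 6

LEFT JOIN keeps every teams row; unmatched ones get NULL for matches columns.
Group by teams.id and compute COUNT(m.id). COUNT(col) of an all-NULL group is 0.
  1: ids {7, 10, 21} → COUNT(m.id)=3
  4: ids {13, 27} → COUNT(m.id)=2
  9: ids {4, 6, 8, 11, 12, 32} → COUNT(m.id)=6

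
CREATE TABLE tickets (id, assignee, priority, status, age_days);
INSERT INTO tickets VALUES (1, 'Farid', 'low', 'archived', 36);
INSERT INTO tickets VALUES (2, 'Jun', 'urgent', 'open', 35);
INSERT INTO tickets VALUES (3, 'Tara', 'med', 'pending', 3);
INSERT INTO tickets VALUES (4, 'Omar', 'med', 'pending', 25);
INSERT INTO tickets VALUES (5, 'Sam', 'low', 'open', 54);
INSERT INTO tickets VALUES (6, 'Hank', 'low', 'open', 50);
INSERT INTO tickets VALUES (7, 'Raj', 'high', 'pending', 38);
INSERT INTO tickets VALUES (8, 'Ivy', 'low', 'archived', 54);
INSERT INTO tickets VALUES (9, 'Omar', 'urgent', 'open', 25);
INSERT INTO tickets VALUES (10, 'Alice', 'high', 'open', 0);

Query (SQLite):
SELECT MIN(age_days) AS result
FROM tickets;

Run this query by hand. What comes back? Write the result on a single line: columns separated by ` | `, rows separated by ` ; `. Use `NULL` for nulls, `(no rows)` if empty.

0

All age_days values: [36, 35, 3, 25, 54, 50, 38, 54, 25, 0].
MIN of non-NULL values = 0.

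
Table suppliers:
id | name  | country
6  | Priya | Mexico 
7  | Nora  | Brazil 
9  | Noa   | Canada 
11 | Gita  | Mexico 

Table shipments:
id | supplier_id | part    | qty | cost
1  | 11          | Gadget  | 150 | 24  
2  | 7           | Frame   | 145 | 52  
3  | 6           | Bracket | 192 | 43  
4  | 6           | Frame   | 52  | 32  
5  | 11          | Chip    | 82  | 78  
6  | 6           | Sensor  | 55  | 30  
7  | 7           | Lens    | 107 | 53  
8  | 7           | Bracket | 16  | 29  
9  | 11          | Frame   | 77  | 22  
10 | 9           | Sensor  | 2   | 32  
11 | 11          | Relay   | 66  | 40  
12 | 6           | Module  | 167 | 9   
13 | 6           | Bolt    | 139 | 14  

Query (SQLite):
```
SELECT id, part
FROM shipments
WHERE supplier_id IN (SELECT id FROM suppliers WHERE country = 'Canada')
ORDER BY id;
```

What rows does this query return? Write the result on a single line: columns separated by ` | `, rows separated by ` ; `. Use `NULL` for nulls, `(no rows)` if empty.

Inner query: suppliers.id where country = 'Canada'.
Outer: keep shipments rows whose supplier_id is in that set.
Inner query → {9}

10 | Sensor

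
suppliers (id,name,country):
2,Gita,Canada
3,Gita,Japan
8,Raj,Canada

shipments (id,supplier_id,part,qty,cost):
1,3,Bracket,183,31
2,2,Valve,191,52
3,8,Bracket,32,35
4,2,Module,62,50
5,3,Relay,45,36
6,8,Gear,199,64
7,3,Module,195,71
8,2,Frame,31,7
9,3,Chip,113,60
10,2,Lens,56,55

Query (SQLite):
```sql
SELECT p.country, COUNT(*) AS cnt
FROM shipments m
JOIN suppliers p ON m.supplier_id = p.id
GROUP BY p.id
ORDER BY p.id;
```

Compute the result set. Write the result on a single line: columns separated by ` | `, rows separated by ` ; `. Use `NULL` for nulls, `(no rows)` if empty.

Canada | 4 ; Japan | 4 ; Canada | 2

Join each shipments row to its suppliers via supplier_id.
Group joined rows by suppliers.id; compute COUNT(*) per group.
  2: ids {2, 4, 8, 10} → COUNT(*)=4
  3: ids {1, 5, 7, 9} → COUNT(*)=4
  8: ids {3, 6} → COUNT(*)=2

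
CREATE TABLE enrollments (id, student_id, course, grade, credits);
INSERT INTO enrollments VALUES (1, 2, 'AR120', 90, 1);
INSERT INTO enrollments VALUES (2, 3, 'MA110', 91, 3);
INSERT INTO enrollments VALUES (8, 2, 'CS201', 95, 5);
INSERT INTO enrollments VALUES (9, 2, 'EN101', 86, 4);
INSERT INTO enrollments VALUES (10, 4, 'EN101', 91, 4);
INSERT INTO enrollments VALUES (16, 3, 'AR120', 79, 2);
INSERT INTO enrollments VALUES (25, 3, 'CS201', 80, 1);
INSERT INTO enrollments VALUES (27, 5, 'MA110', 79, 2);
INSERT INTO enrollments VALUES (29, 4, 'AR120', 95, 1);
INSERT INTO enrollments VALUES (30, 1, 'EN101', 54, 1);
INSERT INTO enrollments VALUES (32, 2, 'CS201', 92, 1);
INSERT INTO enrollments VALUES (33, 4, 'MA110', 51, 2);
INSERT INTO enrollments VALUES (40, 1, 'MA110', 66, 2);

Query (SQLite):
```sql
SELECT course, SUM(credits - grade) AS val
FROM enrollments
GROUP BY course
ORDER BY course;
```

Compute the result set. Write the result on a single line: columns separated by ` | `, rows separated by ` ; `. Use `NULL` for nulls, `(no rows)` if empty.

AR120 | -260 ; CS201 | -260 ; EN101 | -222 ; MA110 | -278

For each row compute credits - grade.
Group by course; take SUM of the expression per group.
  AR120: ids {1, 16, 29} → SUM(credits - grade)=-260
  CS201: ids {8, 25, 32} → SUM(credits - grade)=-260
  EN101: ids {9, 10, 30} → SUM(credits - grade)=-222
  MA110: ids {2, 27, 33, 40} → SUM(credits - grade)=-278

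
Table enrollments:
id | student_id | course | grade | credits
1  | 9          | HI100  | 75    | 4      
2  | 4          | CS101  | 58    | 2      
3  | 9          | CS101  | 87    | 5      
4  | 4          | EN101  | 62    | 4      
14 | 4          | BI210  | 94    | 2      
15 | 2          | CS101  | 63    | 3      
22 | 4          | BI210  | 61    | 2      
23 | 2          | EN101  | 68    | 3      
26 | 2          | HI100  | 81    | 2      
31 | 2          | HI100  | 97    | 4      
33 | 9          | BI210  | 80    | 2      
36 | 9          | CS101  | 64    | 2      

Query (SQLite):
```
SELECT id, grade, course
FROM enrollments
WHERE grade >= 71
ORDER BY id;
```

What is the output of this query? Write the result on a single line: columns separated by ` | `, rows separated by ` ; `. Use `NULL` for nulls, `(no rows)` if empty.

1 | 75 | HI100 ; 3 | 87 | CS101 ; 14 | 94 | BI210 ; 26 | 81 | HI100 ; 31 | 97 | HI100 ; 33 | 80 | BI210

grade >= 71: ids {1, 3, 14, 26, 31, 33}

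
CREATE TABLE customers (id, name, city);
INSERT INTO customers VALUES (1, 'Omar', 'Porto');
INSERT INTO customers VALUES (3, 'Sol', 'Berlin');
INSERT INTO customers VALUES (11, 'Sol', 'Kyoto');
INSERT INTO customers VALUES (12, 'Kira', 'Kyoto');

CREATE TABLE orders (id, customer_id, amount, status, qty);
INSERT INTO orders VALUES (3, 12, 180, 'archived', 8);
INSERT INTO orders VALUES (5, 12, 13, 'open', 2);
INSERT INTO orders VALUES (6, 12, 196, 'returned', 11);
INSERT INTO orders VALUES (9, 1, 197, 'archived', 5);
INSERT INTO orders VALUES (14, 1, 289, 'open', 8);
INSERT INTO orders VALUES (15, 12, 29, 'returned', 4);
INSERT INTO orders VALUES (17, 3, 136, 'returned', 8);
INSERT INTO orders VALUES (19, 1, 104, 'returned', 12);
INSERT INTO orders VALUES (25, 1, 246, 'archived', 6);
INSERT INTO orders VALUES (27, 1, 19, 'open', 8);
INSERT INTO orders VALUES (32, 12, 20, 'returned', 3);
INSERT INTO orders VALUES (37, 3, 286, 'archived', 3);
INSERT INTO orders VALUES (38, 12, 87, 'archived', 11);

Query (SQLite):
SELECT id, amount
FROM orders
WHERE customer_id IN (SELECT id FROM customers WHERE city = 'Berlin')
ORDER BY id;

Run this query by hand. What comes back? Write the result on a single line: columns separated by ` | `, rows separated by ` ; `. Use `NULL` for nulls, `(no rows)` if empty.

Inner query: customers.id where city = 'Berlin'.
Outer: keep orders rows whose customer_id is in that set.
Inner query → {3}

17 | 136 ; 37 | 286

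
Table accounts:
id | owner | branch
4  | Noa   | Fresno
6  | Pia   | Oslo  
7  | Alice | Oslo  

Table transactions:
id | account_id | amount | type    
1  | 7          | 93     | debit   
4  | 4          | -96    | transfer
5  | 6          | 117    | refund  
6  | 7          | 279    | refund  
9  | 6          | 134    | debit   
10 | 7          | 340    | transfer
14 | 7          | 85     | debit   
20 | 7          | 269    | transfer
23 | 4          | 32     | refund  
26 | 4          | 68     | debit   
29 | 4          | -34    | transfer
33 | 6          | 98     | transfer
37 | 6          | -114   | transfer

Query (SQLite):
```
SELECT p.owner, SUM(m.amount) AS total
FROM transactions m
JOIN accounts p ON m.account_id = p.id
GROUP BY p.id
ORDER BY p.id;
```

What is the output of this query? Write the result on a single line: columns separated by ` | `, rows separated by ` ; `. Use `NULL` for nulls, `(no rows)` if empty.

Noa | -30 ; Pia | 235 ; Alice | 1066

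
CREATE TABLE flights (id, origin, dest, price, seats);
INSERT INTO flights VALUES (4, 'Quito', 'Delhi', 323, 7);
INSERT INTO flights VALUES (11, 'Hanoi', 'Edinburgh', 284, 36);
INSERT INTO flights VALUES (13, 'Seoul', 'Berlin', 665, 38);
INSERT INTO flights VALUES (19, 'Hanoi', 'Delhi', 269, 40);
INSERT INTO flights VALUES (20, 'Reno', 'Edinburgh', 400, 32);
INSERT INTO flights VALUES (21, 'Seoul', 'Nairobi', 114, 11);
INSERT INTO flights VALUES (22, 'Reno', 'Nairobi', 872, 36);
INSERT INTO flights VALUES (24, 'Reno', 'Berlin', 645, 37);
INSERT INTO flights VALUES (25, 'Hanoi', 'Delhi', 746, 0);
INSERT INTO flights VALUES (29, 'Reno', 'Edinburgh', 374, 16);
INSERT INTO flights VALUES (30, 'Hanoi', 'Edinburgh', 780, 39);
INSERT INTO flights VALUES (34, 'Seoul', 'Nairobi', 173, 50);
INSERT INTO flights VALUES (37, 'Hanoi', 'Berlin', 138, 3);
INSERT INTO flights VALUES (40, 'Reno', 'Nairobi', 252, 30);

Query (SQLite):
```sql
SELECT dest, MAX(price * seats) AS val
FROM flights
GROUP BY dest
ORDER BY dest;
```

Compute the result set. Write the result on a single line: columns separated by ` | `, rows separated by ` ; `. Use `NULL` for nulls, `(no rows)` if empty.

Berlin | 25270 ; Delhi | 10760 ; Edinburgh | 30420 ; Nairobi | 31392

For each row compute price * seats.
Group by dest; take MAX of the expression per group.
  Berlin: ids {13, 24, 37} → MAX(price * seats)=25270
  Delhi: ids {4, 19, 25} → MAX(price * seats)=10760
  Edinburgh: ids {11, 20, 29, 30} → MAX(price * seats)=30420
  Nairobi: ids {21, 22, 34, 40} → MAX(price * seats)=31392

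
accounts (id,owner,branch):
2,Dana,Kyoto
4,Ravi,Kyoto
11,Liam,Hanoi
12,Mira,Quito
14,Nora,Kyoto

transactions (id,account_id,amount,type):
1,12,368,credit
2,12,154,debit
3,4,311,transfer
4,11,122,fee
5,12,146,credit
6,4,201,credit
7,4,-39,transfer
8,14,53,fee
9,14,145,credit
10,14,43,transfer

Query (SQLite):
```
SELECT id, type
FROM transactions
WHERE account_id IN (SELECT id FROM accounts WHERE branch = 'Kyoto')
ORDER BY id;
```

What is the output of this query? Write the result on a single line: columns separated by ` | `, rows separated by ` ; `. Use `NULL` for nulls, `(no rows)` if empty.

3 | transfer ; 6 | credit ; 7 | transfer ; 8 | fee ; 9 | credit ; 10 | transfer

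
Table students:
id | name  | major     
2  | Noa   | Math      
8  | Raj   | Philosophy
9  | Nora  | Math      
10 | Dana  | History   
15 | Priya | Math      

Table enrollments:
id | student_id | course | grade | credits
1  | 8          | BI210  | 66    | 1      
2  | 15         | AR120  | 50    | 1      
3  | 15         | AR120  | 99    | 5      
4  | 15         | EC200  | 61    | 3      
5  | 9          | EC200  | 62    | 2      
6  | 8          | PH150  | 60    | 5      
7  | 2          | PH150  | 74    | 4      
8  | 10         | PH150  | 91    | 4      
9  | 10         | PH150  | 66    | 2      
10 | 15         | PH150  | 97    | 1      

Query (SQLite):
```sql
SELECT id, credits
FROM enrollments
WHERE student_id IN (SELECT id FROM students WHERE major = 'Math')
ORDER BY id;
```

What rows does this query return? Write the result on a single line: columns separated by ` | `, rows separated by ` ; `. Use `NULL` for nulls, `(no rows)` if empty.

2 | 1 ; 3 | 5 ; 4 | 3 ; 5 | 2 ; 7 | 4 ; 10 | 1

Inner query: students.id where major = 'Math'.
Outer: keep enrollments rows whose student_id is in that set.
Inner query → {2, 9, 15}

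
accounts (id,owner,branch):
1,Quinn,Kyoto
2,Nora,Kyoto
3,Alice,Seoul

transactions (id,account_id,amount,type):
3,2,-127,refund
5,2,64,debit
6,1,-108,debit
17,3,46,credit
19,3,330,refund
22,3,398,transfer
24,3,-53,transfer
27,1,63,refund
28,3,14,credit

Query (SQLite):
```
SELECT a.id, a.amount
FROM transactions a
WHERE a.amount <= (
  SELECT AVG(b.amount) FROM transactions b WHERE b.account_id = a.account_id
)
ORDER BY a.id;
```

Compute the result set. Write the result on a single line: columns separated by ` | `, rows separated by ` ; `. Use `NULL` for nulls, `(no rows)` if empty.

For each transactions row a, compute AVG(amount) over rows sharing a.account_id.
Keep row a if a.amount <= that per-group AVG.
  account_id=1: AVG(amount) = -22.5
  account_id=2: AVG(amount) = -31.5
  account_id=3: AVG(amount) = 147.0

3 | -127 ; 6 | -108 ; 17 | 46 ; 24 | -53 ; 28 | 14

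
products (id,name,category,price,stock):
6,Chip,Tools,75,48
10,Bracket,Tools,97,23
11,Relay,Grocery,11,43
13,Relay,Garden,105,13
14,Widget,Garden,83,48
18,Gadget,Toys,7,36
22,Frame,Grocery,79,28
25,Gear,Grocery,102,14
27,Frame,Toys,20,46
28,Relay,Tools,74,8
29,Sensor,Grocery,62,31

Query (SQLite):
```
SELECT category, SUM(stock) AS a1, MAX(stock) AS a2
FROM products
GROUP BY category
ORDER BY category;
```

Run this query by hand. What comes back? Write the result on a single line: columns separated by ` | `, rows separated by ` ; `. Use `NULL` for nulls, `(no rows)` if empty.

Group products by category.
Per group compute: SUM(stock), MAX(stock).
  Garden: ids {13, 14} → SUM(stock)=61, MAX(stock)=48
  Grocery: ids {11, 22, 25, 29} → SUM(stock)=116, MAX(stock)=43
  Tools: ids {6, 10, 28} → SUM(stock)=79, MAX(stock)=48
  Toys: ids {18, 27} → SUM(stock)=82, MAX(stock)=46

Garden | 61 | 48 ; Grocery | 116 | 43 ; Tools | 79 | 48 ; Toys | 82 | 46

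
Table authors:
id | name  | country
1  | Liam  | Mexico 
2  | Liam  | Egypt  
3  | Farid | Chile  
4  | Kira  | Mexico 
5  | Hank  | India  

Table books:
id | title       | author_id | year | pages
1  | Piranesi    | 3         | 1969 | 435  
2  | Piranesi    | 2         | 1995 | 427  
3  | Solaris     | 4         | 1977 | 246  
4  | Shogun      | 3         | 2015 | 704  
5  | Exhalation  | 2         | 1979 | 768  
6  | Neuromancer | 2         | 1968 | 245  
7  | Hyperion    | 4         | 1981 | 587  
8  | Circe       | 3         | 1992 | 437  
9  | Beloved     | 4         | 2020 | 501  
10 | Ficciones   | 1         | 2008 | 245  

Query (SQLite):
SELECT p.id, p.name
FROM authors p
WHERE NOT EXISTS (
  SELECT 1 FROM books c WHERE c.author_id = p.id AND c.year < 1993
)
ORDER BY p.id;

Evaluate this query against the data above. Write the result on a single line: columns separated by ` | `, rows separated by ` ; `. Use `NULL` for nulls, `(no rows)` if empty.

1 | Liam ; 5 | Hank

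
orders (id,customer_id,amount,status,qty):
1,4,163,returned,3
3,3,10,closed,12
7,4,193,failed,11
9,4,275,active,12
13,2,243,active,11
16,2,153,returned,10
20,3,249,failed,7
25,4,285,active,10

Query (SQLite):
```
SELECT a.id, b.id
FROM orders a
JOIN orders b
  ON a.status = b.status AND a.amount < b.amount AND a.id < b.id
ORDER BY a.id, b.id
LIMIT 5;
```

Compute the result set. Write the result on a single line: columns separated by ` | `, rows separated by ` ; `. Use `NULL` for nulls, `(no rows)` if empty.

7 | 20 ; 9 | 25 ; 13 | 25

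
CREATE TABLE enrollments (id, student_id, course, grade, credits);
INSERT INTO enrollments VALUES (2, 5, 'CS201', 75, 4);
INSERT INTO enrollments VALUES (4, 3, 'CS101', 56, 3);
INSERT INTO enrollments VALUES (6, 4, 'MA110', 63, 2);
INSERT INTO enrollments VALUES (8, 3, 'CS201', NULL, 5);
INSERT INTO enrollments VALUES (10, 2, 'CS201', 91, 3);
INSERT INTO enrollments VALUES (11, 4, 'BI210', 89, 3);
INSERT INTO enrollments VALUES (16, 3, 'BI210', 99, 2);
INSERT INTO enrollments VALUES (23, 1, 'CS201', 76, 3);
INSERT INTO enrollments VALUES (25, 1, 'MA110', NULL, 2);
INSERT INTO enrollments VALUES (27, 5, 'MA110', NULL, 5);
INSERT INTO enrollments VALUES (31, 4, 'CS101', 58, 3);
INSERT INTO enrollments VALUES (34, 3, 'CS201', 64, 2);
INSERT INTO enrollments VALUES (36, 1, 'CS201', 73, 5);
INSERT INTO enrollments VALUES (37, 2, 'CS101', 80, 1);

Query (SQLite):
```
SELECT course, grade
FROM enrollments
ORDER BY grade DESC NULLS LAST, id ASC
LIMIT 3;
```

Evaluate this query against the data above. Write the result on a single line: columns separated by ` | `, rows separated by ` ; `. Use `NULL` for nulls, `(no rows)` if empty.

Sort by grade desc, tiebreak id asc: (99, id=16), (91, id=10), (89, id=11), (80, id=37), (76, id=23), (75, id=2) …. Take first 3.
NULLS LAST: NULL grade rows go after all non-NULL rows (among themselves ordered by id asc).

BI210 | 99 ; CS201 | 91 ; BI210 | 89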